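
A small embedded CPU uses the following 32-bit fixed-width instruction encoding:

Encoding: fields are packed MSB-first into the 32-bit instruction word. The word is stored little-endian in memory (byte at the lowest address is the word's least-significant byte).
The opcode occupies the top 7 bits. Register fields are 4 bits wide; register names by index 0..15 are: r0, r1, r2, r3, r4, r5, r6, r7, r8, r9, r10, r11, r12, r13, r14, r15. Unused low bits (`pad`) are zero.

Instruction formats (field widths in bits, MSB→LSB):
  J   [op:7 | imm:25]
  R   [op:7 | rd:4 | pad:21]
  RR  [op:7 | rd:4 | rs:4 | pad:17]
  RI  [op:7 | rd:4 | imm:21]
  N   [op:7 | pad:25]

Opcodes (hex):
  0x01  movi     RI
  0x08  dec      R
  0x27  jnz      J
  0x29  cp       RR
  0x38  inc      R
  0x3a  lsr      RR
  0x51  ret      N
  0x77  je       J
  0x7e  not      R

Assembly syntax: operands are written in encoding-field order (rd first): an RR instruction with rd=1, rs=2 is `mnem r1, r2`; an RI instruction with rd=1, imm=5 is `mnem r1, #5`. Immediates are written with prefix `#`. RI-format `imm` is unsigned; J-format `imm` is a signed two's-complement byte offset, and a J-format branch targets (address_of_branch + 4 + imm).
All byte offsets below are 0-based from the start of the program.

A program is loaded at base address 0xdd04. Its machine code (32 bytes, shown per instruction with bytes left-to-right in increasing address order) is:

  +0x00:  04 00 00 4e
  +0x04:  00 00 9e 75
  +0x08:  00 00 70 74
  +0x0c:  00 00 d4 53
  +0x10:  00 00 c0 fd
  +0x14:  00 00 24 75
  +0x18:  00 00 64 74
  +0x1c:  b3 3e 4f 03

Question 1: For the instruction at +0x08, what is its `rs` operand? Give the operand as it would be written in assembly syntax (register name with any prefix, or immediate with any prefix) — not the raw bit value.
r8

@+08  little-endian(00 00 70 74) = 0x74700000
  opcode bits[31:25]=0x3a: lsr/RR
  rd@[24:21]=0x3 ⇒ r3
  rs@[20:17]=0x8 ⇒ r8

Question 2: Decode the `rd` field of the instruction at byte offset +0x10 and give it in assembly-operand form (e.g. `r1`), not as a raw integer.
off 0x10: read 00 00 c0 fd as little → 0xfdc00000
  op=0xfdc00000>>25=0x7e ⇒ not (R)
  rd@[24:21]=0xe ⇒ r14

r14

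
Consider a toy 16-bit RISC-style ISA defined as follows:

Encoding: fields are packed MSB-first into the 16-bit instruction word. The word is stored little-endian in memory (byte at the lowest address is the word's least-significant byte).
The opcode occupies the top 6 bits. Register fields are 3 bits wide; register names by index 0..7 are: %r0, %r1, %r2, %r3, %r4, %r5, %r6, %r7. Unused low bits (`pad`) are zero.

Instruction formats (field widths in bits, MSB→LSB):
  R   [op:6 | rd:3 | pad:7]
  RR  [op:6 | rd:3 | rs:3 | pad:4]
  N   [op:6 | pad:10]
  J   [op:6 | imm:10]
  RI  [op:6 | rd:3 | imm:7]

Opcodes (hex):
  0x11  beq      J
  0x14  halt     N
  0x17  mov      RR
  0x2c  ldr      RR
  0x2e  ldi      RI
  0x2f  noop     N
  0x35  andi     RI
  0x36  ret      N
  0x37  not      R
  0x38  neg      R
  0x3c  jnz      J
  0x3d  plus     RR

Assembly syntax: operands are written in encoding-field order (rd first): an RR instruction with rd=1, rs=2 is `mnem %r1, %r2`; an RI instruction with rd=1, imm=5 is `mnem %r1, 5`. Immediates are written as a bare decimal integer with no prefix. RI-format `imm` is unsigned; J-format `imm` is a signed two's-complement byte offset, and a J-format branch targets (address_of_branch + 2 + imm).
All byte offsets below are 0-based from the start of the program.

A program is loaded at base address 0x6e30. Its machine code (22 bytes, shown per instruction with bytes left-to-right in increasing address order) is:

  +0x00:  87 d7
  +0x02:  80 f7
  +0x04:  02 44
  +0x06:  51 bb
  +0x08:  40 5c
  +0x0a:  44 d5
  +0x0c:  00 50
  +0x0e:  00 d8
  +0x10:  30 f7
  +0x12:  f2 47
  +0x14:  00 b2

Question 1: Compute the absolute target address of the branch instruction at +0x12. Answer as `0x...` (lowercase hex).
0x6e36

off 0x12: read f2 47 as little → 0x47f2
  op=0x47f2>>10=0x11 ⇒ beq (J)
  imm: (w>>0)&0x3ff=0x3f2 (s10→-14) → -14
  target = base 0x6e30 + off 0x12 + 2 + imm -14 = 0x6e36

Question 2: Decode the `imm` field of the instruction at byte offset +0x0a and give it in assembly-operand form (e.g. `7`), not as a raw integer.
+0x0a: 44 d5 ⇒ word 0xd544 (little)
  op=0xd544>>10=0x35 ⇒ andi (RI)
  [9:7] rd=2 = %r2
  [6:0] imm=68 = 68

68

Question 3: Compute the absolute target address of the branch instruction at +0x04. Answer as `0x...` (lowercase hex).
@+04  little-endian(02 44) = 0x4402
  top 6b → 0x11 → beq [J]
  imm@[9:0]=0x2 ⇒ 2
  target = base 0x6e30 + off 0x04 + 2 + imm 2 = 0x6e38

0x6e38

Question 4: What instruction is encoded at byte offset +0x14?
ldr %r4, %r0

+0x14: 00 b2 ⇒ word 0xb200 (little)
  opcode bits[15:10]=0x2c: ldr/RR
  rd@[9:7]=0x4 ⇒ %r4
  rs@[6:4]=0x0 ⇒ %r0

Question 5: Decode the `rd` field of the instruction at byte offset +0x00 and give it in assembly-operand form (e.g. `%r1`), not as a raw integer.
%r7

+0x00: 87 d7 ⇒ word 0xd787 (little)
  top 6b → 0x35 → andi [RI]
  [9:7] rd=7 = %r7
  [6:0] imm=7 = 7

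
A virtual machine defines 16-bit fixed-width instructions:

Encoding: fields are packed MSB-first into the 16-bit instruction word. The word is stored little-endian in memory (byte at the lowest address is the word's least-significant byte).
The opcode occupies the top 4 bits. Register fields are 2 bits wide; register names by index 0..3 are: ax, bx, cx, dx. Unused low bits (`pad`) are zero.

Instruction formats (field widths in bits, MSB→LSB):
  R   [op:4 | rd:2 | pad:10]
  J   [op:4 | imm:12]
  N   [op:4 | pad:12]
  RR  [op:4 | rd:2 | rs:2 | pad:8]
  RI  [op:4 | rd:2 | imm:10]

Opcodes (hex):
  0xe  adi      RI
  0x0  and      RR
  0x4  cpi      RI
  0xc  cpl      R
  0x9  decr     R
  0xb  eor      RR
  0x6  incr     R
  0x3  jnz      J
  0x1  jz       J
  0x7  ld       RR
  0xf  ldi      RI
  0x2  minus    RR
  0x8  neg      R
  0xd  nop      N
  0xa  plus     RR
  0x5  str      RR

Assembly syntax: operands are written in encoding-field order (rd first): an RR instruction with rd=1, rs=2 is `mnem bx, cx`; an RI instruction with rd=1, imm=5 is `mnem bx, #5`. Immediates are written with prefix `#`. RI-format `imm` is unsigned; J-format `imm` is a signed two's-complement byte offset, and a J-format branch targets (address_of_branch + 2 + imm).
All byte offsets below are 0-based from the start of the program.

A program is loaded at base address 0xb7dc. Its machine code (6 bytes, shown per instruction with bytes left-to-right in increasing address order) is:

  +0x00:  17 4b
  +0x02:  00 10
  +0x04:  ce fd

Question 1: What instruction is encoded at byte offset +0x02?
jz #0

off 0x02: read 00 10 as little → 0x1000
  top 4b → 0x1 → jz [J]
  [11:0] imm=0 = #0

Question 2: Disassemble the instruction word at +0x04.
off 0x04: read ce fd as little → 0xfdce
  op=0xfdce>>12=0xf ⇒ ldi (RI)
  [11:10] rd=3 = dx
  [9:0] imm=462 = #462

ldi dx, #462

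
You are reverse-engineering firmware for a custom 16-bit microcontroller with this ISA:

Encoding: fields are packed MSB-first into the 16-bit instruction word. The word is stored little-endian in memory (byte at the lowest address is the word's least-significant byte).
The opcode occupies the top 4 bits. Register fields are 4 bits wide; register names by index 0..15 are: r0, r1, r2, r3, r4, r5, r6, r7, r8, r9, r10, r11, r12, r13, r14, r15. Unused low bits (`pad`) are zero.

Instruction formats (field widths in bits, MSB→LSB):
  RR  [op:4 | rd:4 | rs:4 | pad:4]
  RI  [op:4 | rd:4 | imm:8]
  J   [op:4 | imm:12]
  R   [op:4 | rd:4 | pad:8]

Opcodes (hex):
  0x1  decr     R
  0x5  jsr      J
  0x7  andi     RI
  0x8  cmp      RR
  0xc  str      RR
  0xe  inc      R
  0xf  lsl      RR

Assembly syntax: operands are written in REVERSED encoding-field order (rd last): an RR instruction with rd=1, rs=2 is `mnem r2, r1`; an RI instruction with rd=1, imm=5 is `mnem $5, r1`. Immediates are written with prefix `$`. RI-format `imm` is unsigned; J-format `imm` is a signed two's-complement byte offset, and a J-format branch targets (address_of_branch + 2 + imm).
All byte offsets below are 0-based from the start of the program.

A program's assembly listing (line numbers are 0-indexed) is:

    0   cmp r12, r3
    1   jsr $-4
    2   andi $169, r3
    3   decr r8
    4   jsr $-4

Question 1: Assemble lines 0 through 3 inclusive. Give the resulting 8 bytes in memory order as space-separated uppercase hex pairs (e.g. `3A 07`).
line 0 (cmp): pack op=0x8:4|rd=3:4|rs=12:4|pad=0:4 = 0x83c0; little→ c0 83
line 1 (jsr): pack op=0x5:4|imm=-4:12 = 0x5ffc; little→ fc 5f
line 2 (andi): pack op=0x7:4|rd=3:4|imm=169:8 = 0x73a9; little→ a9 73
line 3 (decr): pack op=0x1:4|rd=8:4|pad=0:8 = 0x1800; little→ 00 18

C0 83 FC 5F A9 73 00 18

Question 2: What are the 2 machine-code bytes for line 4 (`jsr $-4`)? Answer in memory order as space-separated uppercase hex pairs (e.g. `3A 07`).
line 4 (jsr): pack op=0x5:4|imm=-4:12 = 0x5ffc; little→ fc 5f

FC 5F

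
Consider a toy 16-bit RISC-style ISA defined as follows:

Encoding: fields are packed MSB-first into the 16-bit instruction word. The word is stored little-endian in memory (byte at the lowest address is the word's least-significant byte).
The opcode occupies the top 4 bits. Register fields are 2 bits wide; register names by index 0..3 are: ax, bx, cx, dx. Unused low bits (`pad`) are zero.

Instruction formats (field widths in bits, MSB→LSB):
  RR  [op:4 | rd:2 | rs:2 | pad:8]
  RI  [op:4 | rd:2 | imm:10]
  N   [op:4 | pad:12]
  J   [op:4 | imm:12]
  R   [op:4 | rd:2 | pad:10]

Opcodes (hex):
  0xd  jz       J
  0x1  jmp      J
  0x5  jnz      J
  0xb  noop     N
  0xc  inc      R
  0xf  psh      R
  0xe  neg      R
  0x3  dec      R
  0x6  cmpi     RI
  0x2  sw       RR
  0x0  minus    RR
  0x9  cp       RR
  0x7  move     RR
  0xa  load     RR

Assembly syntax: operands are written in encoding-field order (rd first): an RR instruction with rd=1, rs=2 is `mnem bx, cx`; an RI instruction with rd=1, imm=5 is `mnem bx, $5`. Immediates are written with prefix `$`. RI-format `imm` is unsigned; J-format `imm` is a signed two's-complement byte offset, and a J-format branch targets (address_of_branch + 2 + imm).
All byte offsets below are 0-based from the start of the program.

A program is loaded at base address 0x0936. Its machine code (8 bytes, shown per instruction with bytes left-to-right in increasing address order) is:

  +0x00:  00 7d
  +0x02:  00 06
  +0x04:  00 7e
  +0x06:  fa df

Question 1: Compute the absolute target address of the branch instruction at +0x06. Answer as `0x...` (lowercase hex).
+0x06: fa df ⇒ word 0xdffa (little)
  op=0xdffa>>12=0xd ⇒ jz (J)
  imm@[11:0]=0xffa (s12→-6) ⇒ $-6
  target = base 0x0936 + off 0x06 + 2 + imm -6 = 0x0938

0x0938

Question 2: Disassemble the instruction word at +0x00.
move dx, bx

+0x00: 00 7d ⇒ word 0x7d00 (little)
  top 4b → 0x7 → move [RR]
  [11:10] rd=3 = dx
  [9:8] rs=1 = bx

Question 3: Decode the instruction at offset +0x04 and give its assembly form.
off 0x04: read 00 7e as little → 0x7e00
  opcode bits[15:12]=0x7: move/RR
  rd: (w>>10)&0x3=0x3 → dx
  rs: (w>>8)&0x3=0x2 → cx

move dx, cx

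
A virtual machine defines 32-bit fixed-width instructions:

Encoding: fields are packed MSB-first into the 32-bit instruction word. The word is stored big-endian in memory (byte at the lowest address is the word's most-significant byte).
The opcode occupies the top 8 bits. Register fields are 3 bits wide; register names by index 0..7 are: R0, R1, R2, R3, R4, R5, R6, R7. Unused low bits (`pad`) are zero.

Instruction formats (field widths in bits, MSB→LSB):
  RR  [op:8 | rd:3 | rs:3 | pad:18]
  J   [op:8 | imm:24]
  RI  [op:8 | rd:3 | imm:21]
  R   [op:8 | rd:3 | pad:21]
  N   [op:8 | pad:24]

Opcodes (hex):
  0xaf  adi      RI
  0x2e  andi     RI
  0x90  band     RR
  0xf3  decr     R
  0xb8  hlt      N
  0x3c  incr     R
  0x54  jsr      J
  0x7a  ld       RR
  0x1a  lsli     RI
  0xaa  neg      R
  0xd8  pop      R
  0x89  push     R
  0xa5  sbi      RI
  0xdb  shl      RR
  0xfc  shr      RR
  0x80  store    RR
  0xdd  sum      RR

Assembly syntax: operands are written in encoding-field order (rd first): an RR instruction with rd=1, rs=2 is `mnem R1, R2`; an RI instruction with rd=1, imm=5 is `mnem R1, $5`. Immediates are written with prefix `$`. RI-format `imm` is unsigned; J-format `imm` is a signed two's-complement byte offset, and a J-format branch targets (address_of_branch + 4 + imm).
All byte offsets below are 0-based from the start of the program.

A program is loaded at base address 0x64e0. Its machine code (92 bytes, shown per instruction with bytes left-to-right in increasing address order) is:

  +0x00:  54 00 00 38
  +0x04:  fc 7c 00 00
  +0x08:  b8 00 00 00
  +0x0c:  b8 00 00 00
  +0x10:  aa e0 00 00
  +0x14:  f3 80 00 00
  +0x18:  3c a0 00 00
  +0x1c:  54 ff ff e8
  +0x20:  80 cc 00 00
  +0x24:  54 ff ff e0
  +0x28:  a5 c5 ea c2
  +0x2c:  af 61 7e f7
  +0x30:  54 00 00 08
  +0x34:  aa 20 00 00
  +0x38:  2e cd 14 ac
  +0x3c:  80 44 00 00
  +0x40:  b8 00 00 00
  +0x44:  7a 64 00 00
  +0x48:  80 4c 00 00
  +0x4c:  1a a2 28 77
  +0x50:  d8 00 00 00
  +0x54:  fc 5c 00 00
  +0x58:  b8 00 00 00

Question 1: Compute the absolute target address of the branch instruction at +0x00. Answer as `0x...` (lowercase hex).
0x651c

off 0x00: read 54 00 00 38 as big → 0x54000038
  op=0x54000038>>24=0x54 ⇒ jsr (J)
  imm@[23:0]=0x38 ⇒ $56
  target = base 0x64e0 + off 0x00 + 4 + imm 56 = 0x651c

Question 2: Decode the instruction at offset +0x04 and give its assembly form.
+0x04: fc 7c 00 00 ⇒ word 0xfc7c0000 (big)
  op=0xfc7c0000>>24=0xfc ⇒ shr (RR)
  rd@[23:21]=0x3 ⇒ R3
  rs@[20:18]=0x7 ⇒ R7

shr R3, R7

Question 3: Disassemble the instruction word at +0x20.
@+20  big-endian(80 cc 00 00) = 0x80cc0000
  top 8b → 0x80 → store [RR]
  [23:21] rd=6 = R6
  [20:18] rs=3 = R3

store R6, R3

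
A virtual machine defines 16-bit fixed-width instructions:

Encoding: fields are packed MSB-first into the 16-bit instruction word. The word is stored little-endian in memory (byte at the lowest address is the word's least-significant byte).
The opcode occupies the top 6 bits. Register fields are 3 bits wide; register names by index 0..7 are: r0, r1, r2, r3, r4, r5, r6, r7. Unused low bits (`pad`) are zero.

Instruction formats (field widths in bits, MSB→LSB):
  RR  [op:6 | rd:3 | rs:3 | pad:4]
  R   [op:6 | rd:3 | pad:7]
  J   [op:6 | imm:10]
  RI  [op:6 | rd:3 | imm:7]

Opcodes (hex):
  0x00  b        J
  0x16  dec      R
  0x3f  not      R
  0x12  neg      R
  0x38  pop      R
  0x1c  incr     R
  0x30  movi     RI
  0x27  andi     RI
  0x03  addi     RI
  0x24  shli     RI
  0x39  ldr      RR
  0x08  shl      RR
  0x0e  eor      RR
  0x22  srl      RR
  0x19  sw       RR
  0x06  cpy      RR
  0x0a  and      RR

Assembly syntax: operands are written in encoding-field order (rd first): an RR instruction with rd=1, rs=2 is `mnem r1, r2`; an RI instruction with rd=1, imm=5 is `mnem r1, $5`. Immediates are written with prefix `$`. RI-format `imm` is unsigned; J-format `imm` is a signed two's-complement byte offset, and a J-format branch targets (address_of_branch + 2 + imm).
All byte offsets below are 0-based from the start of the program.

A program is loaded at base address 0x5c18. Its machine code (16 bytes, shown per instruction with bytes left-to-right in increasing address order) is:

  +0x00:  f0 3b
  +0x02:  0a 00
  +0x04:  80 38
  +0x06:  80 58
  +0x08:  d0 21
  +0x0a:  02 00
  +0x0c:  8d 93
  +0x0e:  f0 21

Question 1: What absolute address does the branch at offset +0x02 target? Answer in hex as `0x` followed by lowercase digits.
+0x02: 0a 00 ⇒ word 0x000a (little)
  top 6b → 0x0 → b [J]
  imm@[9:0]=0xa ⇒ $10
  target = base 0x5c18 + off 0x02 + 2 + imm 10 = 0x5c26

0x5c26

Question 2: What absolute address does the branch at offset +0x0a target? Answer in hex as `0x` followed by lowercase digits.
0x5c26

[0a] 02 00 → 0x0002
  top 6b → 0x0 → b [J]
  imm@[9:0]=0x2 ⇒ $2
  target = base 0x5c18 + off 0x0a + 2 + imm 2 = 0x5c26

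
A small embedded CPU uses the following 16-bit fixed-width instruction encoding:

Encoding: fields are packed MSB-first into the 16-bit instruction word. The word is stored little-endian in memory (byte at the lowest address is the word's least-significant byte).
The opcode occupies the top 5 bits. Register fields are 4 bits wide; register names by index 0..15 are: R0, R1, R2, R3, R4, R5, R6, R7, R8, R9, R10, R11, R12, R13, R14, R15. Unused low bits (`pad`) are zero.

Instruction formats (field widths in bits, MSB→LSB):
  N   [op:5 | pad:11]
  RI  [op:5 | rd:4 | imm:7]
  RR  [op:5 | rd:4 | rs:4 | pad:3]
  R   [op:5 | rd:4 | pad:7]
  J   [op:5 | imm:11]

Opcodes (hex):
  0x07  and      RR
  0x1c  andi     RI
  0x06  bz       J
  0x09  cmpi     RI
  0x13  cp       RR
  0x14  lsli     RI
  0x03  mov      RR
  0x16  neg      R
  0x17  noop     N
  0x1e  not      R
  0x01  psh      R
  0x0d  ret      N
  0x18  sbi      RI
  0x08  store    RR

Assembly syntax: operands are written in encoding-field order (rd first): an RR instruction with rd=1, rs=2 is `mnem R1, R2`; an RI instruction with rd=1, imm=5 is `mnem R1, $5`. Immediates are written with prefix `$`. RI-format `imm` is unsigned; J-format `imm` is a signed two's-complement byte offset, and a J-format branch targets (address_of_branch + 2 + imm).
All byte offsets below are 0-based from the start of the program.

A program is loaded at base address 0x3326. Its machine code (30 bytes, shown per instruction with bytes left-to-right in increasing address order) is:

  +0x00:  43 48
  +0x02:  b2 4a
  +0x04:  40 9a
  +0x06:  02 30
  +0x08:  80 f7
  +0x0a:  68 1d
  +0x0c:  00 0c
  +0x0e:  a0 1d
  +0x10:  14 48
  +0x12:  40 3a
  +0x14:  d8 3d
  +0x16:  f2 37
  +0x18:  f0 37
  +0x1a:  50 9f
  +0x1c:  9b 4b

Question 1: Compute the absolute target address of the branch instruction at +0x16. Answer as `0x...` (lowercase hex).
@+16  little-endian(f2 37) = 0x37f2
  op=0x37f2>>11=0x6 ⇒ bz (J)
  [10:0] imm=2034 (s11→-14) = $-14
  target = base 0x3326 + off 0x16 + 2 + imm -14 = 0x3330

0x3330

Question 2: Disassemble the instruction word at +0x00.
cmpi R0, $67

[00] 43 48 → 0x4843
  op=0x4843>>11=0x9 ⇒ cmpi (RI)
  rd: (w>>7)&0xf=0x0 → R0
  imm: (w>>0)&0x7f=0x43 → $67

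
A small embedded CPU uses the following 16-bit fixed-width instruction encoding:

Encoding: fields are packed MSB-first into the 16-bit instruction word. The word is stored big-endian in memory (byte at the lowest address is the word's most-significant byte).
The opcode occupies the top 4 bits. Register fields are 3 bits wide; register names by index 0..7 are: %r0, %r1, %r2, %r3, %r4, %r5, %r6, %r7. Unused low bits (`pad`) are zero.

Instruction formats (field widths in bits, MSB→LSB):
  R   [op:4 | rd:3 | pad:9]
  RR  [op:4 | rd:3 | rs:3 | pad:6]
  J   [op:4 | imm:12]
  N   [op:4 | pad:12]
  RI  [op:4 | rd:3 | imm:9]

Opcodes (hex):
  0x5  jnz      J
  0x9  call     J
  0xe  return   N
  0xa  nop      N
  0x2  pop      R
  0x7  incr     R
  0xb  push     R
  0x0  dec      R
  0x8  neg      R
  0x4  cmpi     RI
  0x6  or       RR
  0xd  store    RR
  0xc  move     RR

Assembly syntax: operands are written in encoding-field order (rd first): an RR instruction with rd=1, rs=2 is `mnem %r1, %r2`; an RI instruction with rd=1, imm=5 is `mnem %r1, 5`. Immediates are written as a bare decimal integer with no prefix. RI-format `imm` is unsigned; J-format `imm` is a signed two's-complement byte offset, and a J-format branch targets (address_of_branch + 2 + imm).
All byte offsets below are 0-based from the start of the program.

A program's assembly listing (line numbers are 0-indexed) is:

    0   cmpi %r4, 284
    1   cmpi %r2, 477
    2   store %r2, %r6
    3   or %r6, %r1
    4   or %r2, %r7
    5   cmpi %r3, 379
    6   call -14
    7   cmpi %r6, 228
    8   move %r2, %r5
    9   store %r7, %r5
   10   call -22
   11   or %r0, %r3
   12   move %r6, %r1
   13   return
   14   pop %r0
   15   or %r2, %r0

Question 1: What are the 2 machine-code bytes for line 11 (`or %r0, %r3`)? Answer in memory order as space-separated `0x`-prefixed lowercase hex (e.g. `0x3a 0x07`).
line 11 (or): pack op=0x6:4|rd=0:3|rs=3:3|pad=0:6 = 0x60c0; big→ 60 c0

0x60 0xc0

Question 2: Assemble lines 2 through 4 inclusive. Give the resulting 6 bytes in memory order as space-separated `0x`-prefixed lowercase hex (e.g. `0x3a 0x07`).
0xd5 0x80 0x6c 0x40 0x65 0xc0

L2: store op=0xd:4|rd=2:3|rs=6:3|pad=0:6 ⇒ 0xd580 ⇒ big d5 80
L3: or op=0x6:4|rd=6:3|rs=1:3|pad=0:6 ⇒ 0x6c40 ⇒ big 6c 40
L4: or op=0x6:4|rd=2:3|rs=7:3|pad=0:6 ⇒ 0x65c0 ⇒ big 65 c0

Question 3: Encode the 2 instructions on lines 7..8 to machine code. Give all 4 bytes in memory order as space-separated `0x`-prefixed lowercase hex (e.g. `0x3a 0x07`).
0x4c 0xe4 0xc5 0x40

line 7 (cmpi): pack op=0x4:4|rd=6:3|imm=228:9 = 0x4ce4; big→ 4c e4
line 8 (move): pack op=0xc:4|rd=2:3|rs=5:3|pad=0:6 = 0xc540; big→ c5 40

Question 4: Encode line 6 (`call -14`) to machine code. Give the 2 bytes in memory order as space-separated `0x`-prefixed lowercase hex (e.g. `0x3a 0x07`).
0x9f 0xf2

L6: call op=0x9:4|imm=-14:12 ⇒ 0x9ff2 ⇒ big 9f f2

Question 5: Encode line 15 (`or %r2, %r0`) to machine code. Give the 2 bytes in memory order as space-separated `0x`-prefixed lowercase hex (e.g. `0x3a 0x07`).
15. or fields op=0x6:4|rd=2:3|rs=0:3|pad=0:6 → word 6400h → 64 00

0x64 0x00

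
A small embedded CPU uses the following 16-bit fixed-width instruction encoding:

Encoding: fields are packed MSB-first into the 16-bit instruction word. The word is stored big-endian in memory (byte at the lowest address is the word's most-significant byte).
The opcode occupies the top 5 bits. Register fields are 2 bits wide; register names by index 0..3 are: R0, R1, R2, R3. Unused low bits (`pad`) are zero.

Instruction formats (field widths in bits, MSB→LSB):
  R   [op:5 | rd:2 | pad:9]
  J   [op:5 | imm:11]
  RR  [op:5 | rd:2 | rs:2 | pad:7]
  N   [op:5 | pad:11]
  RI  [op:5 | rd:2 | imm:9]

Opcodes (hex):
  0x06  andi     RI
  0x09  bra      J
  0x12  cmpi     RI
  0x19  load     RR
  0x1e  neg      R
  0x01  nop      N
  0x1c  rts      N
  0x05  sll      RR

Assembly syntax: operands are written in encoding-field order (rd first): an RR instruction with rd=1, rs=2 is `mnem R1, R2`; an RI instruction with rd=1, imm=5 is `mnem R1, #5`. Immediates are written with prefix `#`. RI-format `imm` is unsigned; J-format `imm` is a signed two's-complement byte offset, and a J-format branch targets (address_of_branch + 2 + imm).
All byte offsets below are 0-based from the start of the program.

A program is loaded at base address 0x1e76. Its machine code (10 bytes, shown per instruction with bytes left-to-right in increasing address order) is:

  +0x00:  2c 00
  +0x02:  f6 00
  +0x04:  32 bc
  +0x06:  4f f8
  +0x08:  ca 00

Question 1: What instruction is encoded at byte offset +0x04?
andi R1, #188

+0x04: 32 bc ⇒ word 0x32bc (big)
  op=0x32bc>>11=0x6 ⇒ andi (RI)
  rd: (w>>9)&0x3=0x1 → R1
  imm: (w>>0)&0x1ff=0xbc → #188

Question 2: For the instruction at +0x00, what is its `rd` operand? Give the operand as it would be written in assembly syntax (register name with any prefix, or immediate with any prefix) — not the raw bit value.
R2

[00] 2c 00 → 0x2c00
  opcode bits[15:11]=0x5: sll/RR
  rd@[10:9]=0x2 ⇒ R2
  rs@[8:7]=0x0 ⇒ R0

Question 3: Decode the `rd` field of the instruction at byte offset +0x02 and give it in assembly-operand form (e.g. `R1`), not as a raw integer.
R3

+0x02: f6 00 ⇒ word 0xf600 (big)
  top 5b → 0x1e → neg [R]
  rd@[10:9]=0x3 ⇒ R3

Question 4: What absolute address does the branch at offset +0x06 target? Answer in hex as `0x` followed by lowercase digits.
0x1e76

+0x06: 4f f8 ⇒ word 0x4ff8 (big)
  opcode bits[15:11]=0x9: bra/J
  imm: (w>>0)&0x7ff=0x7f8 (s11→-8) → #-8
  target = base 0x1e76 + off 0x06 + 2 + imm -8 = 0x1e76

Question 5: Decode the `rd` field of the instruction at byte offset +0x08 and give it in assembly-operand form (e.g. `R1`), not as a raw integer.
R1

@+08  big-endian(ca 00) = 0xca00
  top 5b → 0x19 → load [RR]
  rd@[10:9]=0x1 ⇒ R1
  rs@[8:7]=0x0 ⇒ R0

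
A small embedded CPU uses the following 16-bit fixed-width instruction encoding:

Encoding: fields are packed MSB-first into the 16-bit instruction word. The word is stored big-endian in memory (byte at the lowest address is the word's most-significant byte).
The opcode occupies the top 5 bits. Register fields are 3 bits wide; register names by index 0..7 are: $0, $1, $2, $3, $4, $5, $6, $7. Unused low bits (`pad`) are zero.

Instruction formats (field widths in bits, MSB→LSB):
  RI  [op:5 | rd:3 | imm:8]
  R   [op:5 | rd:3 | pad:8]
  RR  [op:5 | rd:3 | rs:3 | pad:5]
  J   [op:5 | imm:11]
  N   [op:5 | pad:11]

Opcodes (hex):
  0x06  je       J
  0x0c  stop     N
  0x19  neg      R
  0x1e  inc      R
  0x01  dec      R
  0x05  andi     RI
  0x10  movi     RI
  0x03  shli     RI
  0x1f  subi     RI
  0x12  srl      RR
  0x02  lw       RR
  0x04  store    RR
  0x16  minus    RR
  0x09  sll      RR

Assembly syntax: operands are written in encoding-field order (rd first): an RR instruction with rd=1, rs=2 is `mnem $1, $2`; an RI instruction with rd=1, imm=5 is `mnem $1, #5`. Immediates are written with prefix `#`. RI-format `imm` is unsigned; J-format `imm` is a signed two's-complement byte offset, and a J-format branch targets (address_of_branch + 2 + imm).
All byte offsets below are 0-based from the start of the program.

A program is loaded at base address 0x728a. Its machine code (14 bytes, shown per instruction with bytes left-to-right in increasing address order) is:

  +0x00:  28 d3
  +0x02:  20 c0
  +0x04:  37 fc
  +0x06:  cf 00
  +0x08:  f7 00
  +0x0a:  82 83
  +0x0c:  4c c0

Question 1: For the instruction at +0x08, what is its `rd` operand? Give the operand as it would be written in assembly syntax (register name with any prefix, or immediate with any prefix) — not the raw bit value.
off 0x08: read f7 00 as big → 0xf700
  opcode bits[15:11]=0x1e: inc/R
  rd@[10:8]=0x7 ⇒ $7

$7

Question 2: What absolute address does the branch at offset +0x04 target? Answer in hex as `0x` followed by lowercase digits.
0x728c

off 0x04: read 37 fc as big → 0x37fc
  top 5b → 0x6 → je [J]
  [10:0] imm=2044 (s11→-4) = #-4
  target = base 0x728a + off 0x04 + 2 + imm -4 = 0x728c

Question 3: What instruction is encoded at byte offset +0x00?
andi $0, #211

@+00  big-endian(28 d3) = 0x28d3
  op=0x28d3>>11=0x5 ⇒ andi (RI)
  rd@[10:8]=0x0 ⇒ $0
  imm@[7:0]=0xd3 ⇒ #211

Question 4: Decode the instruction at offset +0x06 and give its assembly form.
[06] cf 00 → 0xcf00
  top 5b → 0x19 → neg [R]
  [10:8] rd=7 = $7

neg $7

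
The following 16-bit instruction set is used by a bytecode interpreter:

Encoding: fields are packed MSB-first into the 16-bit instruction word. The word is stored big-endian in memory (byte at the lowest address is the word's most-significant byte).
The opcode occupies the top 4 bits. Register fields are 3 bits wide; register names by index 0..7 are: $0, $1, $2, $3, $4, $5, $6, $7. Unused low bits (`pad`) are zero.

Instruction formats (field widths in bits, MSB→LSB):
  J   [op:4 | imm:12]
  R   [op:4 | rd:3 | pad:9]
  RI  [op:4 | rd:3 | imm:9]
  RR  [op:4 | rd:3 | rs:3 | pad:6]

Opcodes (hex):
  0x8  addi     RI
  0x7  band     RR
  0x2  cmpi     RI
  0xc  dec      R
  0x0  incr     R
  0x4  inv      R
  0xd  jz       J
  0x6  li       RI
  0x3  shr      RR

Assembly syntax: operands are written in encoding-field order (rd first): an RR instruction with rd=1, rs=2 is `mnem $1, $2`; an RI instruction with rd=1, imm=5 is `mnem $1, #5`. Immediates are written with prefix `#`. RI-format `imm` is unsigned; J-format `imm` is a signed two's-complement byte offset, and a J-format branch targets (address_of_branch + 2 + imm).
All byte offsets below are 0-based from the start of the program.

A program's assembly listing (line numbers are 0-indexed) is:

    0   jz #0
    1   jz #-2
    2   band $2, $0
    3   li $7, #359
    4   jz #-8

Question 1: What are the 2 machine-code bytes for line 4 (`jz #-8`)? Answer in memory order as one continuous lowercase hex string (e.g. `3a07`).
dff8

4. jz fields op=0xd:4|imm=-8:12 → word dff8h → df f8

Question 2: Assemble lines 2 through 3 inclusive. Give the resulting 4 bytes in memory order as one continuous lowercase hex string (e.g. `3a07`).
2. band fields op=0x7:4|rd=2:3|rs=0:3|pad=0:6 → word 7400h → 74 00
3. li fields op=0x6:4|rd=7:3|imm=359:9 → word 6f67h → 6f 67

74006f67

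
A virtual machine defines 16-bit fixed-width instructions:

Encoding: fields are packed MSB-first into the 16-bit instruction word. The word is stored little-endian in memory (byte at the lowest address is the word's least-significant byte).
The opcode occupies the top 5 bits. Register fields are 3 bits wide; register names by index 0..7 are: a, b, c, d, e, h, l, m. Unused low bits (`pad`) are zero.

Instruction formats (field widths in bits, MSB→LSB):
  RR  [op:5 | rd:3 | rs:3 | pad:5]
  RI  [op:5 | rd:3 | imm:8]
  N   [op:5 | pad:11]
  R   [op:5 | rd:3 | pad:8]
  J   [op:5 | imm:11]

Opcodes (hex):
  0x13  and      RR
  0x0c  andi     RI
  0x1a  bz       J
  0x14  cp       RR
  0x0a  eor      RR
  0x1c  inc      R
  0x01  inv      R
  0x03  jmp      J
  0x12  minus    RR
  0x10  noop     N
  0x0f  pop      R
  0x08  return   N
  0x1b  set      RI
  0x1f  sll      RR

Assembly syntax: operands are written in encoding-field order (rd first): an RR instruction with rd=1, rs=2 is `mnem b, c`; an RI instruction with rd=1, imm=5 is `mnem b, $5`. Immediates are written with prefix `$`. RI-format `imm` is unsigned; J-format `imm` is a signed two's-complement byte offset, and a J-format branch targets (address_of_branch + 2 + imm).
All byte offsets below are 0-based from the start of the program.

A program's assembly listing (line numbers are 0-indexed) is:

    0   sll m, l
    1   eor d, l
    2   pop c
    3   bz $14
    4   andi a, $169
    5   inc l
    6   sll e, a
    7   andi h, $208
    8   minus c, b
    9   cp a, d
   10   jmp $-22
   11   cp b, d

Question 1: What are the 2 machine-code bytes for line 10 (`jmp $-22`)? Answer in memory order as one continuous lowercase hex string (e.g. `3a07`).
10. jmp fields op=0x3:5|imm=-22:11 → word 1feah → ea 1f

ea1f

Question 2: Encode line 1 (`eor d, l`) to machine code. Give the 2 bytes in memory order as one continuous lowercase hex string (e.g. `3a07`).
line 1 (eor): pack op=0xa:5|rd=3:3|rs=6:3|pad=0:5 = 0x53c0; little→ c0 53

c053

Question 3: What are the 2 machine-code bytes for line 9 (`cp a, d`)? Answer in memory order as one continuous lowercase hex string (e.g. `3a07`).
line 9 (cp): pack op=0x14:5|rd=0:3|rs=3:3|pad=0:5 = 0xa060; little→ 60 a0

60a0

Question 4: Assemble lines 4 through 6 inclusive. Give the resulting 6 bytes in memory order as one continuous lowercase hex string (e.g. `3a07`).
a96000e600fc

line 4 (andi): pack op=0xc:5|rd=0:3|imm=169:8 = 0x60a9; little→ a9 60
line 5 (inc): pack op=0x1c:5|rd=6:3|pad=0:8 = 0xe600; little→ 00 e6
line 6 (sll): pack op=0x1f:5|rd=4:3|rs=0:3|pad=0:5 = 0xfc00; little→ 00 fc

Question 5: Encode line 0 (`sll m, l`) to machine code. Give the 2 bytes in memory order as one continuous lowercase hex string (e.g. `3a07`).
c0ff

0. sll fields op=0x1f:5|rd=7:3|rs=6:3|pad=0:5 → word ffc0h → c0 ff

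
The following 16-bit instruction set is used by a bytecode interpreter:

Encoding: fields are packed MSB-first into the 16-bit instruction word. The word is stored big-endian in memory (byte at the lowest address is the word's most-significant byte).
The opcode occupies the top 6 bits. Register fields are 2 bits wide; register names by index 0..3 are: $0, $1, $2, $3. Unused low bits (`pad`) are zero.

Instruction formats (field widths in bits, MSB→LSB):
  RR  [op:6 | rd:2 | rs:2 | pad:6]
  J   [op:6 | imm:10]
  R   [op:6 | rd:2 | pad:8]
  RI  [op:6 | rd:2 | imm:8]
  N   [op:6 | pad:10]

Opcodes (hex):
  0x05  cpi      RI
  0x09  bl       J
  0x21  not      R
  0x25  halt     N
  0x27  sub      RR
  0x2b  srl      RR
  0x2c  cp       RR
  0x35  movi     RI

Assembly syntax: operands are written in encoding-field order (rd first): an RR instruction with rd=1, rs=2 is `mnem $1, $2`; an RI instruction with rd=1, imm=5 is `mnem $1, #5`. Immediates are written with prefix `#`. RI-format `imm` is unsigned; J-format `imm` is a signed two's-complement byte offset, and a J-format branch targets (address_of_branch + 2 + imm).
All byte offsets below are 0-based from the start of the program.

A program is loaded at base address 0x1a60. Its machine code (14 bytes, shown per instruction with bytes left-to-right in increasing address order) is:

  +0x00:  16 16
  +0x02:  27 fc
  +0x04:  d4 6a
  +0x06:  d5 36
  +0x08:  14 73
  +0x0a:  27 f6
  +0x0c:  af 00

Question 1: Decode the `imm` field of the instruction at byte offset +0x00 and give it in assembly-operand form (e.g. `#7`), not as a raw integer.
#22

@+00  big-endian(16 16) = 0x1616
  op=0x1616>>10=0x5 ⇒ cpi (RI)
  rd: (w>>8)&0x3=0x2 → $2
  imm: (w>>0)&0xff=0x16 → #22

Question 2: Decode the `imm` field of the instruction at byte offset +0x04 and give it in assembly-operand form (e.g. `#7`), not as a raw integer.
#106

+0x04: d4 6a ⇒ word 0xd46a (big)
  opcode bits[15:10]=0x35: movi/RI
  rd: (w>>8)&0x3=0x0 → $0
  imm: (w>>0)&0xff=0x6a → #106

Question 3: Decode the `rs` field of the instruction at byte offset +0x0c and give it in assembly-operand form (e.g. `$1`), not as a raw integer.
@+0c  big-endian(af 00) = 0xaf00
  op=0xaf00>>10=0x2b ⇒ srl (RR)
  rd@[9:8]=0x3 ⇒ $3
  rs@[7:6]=0x0 ⇒ $0

$0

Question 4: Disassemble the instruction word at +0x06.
off 0x06: read d5 36 as big → 0xd536
  op=0xd536>>10=0x35 ⇒ movi (RI)
  rd@[9:8]=0x1 ⇒ $1
  imm@[7:0]=0x36 ⇒ #54

movi $1, #54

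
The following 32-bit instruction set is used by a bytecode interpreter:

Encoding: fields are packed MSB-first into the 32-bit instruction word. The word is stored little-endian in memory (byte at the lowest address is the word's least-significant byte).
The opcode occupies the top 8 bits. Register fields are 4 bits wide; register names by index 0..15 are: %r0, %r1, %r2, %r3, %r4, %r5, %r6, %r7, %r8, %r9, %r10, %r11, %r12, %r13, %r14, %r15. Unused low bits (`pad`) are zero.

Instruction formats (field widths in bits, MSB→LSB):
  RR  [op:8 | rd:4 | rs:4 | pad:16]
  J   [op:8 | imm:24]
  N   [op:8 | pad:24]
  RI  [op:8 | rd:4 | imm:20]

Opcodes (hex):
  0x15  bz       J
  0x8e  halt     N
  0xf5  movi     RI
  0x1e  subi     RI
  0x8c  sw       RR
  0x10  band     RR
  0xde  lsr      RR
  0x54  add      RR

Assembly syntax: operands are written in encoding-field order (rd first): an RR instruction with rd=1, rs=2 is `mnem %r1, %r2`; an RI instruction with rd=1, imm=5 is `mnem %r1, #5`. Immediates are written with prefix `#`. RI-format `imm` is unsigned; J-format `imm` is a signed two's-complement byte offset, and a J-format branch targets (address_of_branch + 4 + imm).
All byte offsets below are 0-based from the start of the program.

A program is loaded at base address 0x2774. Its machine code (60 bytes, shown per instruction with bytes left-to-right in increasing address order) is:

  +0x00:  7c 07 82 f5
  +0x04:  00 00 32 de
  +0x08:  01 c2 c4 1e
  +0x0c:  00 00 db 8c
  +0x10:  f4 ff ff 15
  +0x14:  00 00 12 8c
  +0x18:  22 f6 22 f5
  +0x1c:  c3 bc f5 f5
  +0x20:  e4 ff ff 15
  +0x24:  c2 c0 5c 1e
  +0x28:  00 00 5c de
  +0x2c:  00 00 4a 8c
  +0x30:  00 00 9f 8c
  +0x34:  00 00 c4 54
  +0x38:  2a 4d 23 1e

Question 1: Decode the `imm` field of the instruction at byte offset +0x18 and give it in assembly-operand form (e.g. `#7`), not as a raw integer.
[18] 22 f6 22 f5 → 0xf522f622
  opcode bits[31:24]=0xf5: movi/RI
  rd: (w>>20)&0xf=0x2 → %r2
  imm: (w>>0)&0xfffff=0x2f622 → #194082

#194082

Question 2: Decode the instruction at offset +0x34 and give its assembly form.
add %r12, %r4

[34] 00 00 c4 54 → 0x54c40000
  op=0x54c40000>>24=0x54 ⇒ add (RR)
  [23:20] rd=12 = %r12
  [19:16] rs=4 = %r4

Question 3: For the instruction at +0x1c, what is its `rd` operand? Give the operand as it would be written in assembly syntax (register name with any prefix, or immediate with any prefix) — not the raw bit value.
[1c] c3 bc f5 f5 → 0xf5f5bcc3
  opcode bits[31:24]=0xf5: movi/RI
  [23:20] rd=15 = %r15
  [19:0] imm=376003 = #376003

%r15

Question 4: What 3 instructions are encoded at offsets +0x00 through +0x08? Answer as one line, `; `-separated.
@+00  little-endian(7c 07 82 f5) = 0xf582077c
  opcode bits[31:24]=0xf5: movi/RI
  rd@[23:20]=0x8 ⇒ %r8
  imm@[19:0]=0x2077c ⇒ #132988
@+04  little-endian(00 00 32 de) = 0xde320000
  opcode bits[31:24]=0xde: lsr/RR
  rd@[23:20]=0x3 ⇒ %r3
  rs@[19:16]=0x2 ⇒ %r2
@+08  little-endian(01 c2 c4 1e) = 0x1ec4c201
  opcode bits[31:24]=0x1e: subi/RI
  rd@[23:20]=0xc ⇒ %r12
  imm@[19:0]=0x4c201 ⇒ #311809

movi %r8, #132988; lsr %r3, %r2; subi %r12, #311809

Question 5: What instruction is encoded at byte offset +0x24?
[24] c2 c0 5c 1e → 0x1e5cc0c2
  opcode bits[31:24]=0x1e: subi/RI
  rd: (w>>20)&0xf=0x5 → %r5
  imm: (w>>0)&0xfffff=0xcc0c2 → #835778

subi %r5, #835778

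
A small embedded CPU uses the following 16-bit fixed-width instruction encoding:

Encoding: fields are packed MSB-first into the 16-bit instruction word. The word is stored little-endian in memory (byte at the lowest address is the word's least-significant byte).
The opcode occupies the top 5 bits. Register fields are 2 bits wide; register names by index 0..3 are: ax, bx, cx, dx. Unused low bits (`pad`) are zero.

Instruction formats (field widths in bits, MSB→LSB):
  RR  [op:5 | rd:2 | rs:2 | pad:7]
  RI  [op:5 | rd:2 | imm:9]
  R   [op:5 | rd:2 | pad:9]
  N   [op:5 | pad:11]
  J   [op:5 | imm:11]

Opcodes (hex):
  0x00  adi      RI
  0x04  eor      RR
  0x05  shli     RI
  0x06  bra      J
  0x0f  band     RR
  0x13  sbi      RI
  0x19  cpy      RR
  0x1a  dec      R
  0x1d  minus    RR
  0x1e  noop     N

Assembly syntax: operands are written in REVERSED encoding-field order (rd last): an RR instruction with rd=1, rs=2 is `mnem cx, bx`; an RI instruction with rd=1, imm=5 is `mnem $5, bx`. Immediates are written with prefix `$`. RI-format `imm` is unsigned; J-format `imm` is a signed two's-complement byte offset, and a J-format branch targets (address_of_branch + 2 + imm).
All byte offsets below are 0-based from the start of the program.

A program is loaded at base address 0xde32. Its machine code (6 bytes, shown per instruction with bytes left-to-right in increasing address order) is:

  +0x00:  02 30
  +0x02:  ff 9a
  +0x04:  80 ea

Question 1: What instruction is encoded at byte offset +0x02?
sbi $255, bx

@+02  little-endian(ff 9a) = 0x9aff
  top 5b → 0x13 → sbi [RI]
  rd@[10:9]=0x1 ⇒ bx
  imm@[8:0]=0xff ⇒ $255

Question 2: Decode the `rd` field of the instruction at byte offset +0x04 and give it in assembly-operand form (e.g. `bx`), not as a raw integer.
[04] 80 ea → 0xea80
  op=0xea80>>11=0x1d ⇒ minus (RR)
  rd@[10:9]=0x1 ⇒ bx
  rs@[8:7]=0x1 ⇒ bx

bx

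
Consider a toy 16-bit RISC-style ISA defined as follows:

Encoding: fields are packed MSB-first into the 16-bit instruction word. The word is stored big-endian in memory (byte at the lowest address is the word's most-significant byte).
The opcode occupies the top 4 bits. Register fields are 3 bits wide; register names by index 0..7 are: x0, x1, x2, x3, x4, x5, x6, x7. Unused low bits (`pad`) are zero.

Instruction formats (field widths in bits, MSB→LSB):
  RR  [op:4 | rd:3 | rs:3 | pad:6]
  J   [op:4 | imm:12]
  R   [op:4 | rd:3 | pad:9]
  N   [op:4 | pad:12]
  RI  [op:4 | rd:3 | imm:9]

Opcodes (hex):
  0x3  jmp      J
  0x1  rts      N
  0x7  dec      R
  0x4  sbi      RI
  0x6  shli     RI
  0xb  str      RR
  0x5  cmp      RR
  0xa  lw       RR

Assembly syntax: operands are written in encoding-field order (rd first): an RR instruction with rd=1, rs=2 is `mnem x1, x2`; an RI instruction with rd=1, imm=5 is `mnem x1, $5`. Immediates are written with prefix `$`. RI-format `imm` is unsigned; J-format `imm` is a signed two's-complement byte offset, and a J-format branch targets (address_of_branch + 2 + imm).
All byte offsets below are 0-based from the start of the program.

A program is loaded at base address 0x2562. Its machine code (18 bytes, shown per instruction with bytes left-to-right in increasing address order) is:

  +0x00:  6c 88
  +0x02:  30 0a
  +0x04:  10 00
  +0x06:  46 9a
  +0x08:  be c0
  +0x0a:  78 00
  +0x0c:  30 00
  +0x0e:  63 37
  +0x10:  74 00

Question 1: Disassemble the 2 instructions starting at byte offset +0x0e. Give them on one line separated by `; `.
shli x1, $311; dec x2

[0e] 63 37 → 0x6337
  opcode bits[15:12]=0x6: shli/RI
  [11:9] rd=1 = x1
  [8:0] imm=311 = $311
[10] 74 00 → 0x7400
  opcode bits[15:12]=0x7: dec/R
  [11:9] rd=2 = x2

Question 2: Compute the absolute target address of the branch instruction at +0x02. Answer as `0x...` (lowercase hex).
off 0x02: read 30 0a as big → 0x300a
  op=0x300a>>12=0x3 ⇒ jmp (J)
  [11:0] imm=10 = $10
  target = base 0x2562 + off 0x02 + 2 + imm 10 = 0x2570

0x2570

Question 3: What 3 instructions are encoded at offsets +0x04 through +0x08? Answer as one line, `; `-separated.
+0x04: 10 00 ⇒ word 0x1000 (big)
  top 4b → 0x1 → rts [N]
+0x06: 46 9a ⇒ word 0x469a (big)
  top 4b → 0x4 → sbi [RI]
  [11:9] rd=3 = x3
  [8:0] imm=154 = $154
+0x08: be c0 ⇒ word 0xbec0 (big)
  top 4b → 0xb → str [RR]
  [11:9] rd=7 = x7
  [8:6] rs=3 = x3

rts; sbi x3, $154; str x7, x3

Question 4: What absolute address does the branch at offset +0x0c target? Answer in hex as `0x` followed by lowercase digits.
0x2570

+0x0c: 30 00 ⇒ word 0x3000 (big)
  op=0x3000>>12=0x3 ⇒ jmp (J)
  imm: (w>>0)&0xfff=0x0 → $0
  target = base 0x2562 + off 0x0c + 2 + imm 0 = 0x2570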